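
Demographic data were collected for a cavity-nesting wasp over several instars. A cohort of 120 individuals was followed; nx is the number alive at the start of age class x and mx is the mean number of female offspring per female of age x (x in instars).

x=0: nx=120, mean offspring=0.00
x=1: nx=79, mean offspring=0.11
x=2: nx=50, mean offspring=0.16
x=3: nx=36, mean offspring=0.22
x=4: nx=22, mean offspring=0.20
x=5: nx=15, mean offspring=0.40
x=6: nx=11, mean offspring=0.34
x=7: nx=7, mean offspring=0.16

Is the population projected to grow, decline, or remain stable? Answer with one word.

declining

lx = nx/n0 = nx/120: 1, 0.65833…, 0.41667…, 0.3, 0.18333…, 0.125, 0.09167…, 0.05833…
R0 = Σ lx·mx = 0 + 0.072417… + 0.066667… + 0.066 + 0.036667… + 0.05 + 0.031167… + 0.009333… = 0.33225…
R0 < 1, so the population is declining.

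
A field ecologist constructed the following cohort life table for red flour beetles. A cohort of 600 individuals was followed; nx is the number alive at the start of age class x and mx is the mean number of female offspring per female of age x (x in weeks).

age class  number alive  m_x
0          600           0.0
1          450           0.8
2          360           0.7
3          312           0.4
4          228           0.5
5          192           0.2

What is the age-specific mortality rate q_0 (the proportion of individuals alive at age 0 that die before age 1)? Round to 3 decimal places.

lx = nx/n0 = nx/600: 1, 0.75, 0.6, 0.52, 0.38, 0.32
q_0 = (l_0 − l_1) / l_0 = (1 − 0.75) / 1
     = 0.25 / 1 = 0.25 → 0.250

0.250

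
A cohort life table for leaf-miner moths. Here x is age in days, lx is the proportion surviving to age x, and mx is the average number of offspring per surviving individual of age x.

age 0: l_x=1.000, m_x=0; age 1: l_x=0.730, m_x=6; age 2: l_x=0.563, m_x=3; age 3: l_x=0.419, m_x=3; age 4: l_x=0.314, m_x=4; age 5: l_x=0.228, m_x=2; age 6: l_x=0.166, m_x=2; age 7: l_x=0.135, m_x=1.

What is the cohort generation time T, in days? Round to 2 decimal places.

2.29

lx·mx: 0, 4.38, 1.689, 1.257, 1.256, 0.456, 0.332, 0.135 → R0 = 9.505
x·lx·mx: 0, 4.38, 3.378, 3.771, 5.024, 2.28, 1.992, 0.945 → Σ = 21.77
T = 21.77 / 9.505 = 2.290373… → 2.29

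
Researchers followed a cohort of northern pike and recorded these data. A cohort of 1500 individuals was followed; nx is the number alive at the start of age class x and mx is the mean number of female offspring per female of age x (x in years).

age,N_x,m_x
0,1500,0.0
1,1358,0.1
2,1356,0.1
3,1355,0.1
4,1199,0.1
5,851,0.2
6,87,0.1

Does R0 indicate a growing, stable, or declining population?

declining

lx = nx/n0 = nx/1500: 1, 0.90533…, 0.904, 0.90333…, 0.79933…, 0.56733…, 0.058
R0 = Σ lx·mx = 0 + 0.090533… + 0.0904 + 0.090333… + 0.079933… + 0.113467… + 0.0058 = 0.470467…
R0 < 1, so the population is declining.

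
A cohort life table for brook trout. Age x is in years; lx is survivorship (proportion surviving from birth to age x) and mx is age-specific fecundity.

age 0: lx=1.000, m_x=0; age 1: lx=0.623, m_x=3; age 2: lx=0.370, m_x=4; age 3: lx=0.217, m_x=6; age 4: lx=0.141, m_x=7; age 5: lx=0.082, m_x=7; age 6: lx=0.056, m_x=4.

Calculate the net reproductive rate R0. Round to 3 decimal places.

6.436

lx·mx by age: 0, 1.869, 1.48, 1.302, 0.987, 0.574, 0.224
R0 = Σ lx·mx = 6.436 → 6.436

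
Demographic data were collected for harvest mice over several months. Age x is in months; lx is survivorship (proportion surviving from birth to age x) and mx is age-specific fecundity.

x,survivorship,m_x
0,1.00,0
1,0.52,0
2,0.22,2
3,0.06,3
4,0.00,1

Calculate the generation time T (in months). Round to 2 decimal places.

2.29

lx·mx: 0, 0, 0.44, 0.18, 0 → R0 = 0.62
x·lx·mx: 0, 0, 0.88, 0.54, 0 → Σ = 1.42
T = 1.42 / 0.62 = 2.290323… → 2.29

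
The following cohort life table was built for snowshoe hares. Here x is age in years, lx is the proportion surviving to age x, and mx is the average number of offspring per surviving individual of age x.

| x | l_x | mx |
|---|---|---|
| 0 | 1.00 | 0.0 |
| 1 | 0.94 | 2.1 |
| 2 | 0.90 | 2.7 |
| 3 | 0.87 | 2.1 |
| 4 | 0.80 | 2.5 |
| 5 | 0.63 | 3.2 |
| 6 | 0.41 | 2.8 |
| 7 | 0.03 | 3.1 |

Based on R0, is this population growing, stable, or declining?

R0 = Σ lx·mx = 0 + 1.974 + 2.43 + 1.827 + 2 + 2.016 + 1.148 + 0.093 = 11.488
R0 > 1, so the population is growing.

growing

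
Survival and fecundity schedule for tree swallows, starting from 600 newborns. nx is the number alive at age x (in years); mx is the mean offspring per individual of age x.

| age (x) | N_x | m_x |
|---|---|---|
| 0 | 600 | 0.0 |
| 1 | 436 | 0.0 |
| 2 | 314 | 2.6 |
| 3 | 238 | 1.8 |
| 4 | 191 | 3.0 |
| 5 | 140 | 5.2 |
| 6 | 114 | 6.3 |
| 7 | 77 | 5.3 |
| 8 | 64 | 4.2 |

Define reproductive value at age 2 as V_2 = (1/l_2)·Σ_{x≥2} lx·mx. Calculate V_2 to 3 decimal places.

12.551

lx = nx/n0 = nx/600: 1, 0.72667…, 0.52333…, 0.39667…, 0.31833…, 0.23333…, 0.19, 0.12833…, 0.10667…
lx·mx for x ≥ 2: 1.360667…, 0.714…, 0.955…, 1.213333…, 1.197, 0.680167…, 0.448… → sum = 6.568167…
V_2 = 6.568167… / l_2 = 6.568167… / 0.523333… = 12.550637… → 12.551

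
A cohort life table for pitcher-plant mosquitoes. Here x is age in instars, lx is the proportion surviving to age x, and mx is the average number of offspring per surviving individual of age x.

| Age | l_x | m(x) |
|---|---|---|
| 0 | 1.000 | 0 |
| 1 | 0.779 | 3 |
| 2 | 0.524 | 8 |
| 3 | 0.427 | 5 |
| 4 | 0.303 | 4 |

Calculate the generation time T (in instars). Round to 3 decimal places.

lx·mx: 0, 2.337, 4.192, 2.135, 1.212 → R0 = 9.876
x·lx·mx: 0, 2.337, 8.384, 6.405, 4.848 → Σ = 21.974
T = 21.974 / 9.876 = 2.22499… → 2.225

2.225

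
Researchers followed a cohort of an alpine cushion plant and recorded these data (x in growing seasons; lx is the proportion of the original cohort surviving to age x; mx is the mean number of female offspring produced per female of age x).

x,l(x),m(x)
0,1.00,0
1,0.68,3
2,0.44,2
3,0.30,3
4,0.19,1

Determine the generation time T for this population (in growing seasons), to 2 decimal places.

1.81

lx·mx: 0, 2.04, 0.88, 0.9, 0.19 → R0 = 4.01
x·lx·mx: 0, 2.04, 1.76, 2.7, 0.76 → Σ = 7.26
T = 7.26 / 4.01 = 1.810474… → 1.81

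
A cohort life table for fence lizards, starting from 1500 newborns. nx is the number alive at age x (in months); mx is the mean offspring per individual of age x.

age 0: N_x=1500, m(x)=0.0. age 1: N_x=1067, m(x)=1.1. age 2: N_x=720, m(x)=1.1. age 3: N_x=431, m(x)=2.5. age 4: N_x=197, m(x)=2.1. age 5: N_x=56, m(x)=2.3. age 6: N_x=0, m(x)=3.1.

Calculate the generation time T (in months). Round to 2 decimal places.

2.31

lx = nx/n0 = nx/1500: 1, 0.71133…, 0.48, 0.28733…, 0.13133…, 0.03733…, 0
lx·mx: 0, 0.782467…, 0.528, 0.718333…, 0.2758…, 0.085867…, 0 → R0 = 2.390467…
x·lx·mx: 0, 0.782467…, 1.056, 2.155…, 1.1032…, 0.429333…, 0 → Σ = 5.526…
T = 5.526… / 2.390467… = 2.311683… → 2.31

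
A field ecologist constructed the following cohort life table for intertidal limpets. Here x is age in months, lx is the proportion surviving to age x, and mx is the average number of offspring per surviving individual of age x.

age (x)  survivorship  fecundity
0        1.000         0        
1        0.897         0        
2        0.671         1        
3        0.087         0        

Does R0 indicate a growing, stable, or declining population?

declining

R0 = Σ lx·mx = 0 + 0 + 0.671 + 0 = 0.671
R0 < 1, so the population is declining.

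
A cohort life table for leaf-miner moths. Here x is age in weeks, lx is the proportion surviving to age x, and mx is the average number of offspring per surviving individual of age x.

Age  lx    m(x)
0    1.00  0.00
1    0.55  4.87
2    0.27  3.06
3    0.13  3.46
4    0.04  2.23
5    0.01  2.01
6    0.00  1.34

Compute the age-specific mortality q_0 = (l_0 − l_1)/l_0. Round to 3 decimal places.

q_0 = (l_0 − l_1) / l_0 = (1 − 0.55) / 1
     = 0.45 / 1 = 0.45 → 0.450

0.450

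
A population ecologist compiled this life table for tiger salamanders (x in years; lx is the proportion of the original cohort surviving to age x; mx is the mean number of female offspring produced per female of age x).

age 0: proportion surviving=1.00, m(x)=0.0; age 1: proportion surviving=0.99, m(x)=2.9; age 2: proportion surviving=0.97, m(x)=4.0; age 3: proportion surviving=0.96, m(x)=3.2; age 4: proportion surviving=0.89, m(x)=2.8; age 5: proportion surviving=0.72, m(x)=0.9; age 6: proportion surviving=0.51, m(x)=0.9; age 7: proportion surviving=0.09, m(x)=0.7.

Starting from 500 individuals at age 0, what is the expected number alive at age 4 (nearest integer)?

Expected survivors = N0 · l_4 = 500 × 0.89 = 445 → 445

445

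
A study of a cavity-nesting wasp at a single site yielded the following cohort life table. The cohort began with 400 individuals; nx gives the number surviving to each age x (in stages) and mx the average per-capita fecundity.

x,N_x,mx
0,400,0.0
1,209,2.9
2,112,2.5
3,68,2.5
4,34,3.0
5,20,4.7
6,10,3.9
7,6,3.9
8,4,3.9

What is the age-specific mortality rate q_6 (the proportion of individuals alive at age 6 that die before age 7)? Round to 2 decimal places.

0.40

lx = nx/n0 = nx/400: 1, 0.5225, 0.28, 0.17, 0.085, 0.05, 0.025, 0.015, 0.01
q_6 = (l_6 − l_7) / l_6 = (0.025 − 0.015) / 0.025
     = 0.01 / 0.025 = 0.4 → 0.40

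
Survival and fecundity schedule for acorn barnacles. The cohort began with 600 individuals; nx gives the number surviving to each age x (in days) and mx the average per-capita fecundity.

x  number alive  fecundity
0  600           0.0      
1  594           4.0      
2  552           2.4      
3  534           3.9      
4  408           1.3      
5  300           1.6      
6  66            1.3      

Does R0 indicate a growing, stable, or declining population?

growing

lx = nx/n0 = nx/600: 1, 0.99, 0.92, 0.89, 0.68, 0.5, 0.11
R0 = Σ lx·mx = 0 + 3.96 + 2.208 + 3.471 + 0.884 + 0.8 + 0.143 = 11.466
R0 > 1, so the population is growing.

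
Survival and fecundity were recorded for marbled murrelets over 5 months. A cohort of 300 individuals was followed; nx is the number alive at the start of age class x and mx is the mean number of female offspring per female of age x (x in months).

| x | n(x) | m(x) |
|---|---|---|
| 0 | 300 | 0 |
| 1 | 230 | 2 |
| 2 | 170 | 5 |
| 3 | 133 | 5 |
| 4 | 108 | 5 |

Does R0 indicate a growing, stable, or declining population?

growing

lx = nx/n0 = nx/300: 1, 0.76667…, 0.56667…, 0.44333…, 0.36
R0 = Σ lx·mx = 0 + 1.533333… + 2.833333… + 2.216667… + 1.8 = 8.383333…
R0 > 1, so the population is growing.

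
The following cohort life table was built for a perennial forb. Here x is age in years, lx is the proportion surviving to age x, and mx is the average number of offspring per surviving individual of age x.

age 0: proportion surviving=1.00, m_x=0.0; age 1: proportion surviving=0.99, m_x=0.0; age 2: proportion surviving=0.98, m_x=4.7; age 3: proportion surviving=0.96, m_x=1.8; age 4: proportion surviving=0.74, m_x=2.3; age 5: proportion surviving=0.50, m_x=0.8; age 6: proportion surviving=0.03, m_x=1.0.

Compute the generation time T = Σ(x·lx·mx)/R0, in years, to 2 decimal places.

lx·mx: 0, 0, 4.606, 1.728, 1.702, 0.4, 0.03 → R0 = 8.466
x·lx·mx: 0, 0, 9.212, 5.184, 6.808, 2, 0.18 → Σ = 23.384
T = 23.384 / 8.466 = 2.762107… → 2.76

2.76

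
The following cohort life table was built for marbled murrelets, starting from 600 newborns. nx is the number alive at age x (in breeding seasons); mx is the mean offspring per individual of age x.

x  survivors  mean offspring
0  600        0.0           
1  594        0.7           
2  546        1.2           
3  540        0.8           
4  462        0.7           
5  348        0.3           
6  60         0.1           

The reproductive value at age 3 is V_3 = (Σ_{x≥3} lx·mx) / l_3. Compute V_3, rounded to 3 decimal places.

1.603

lx = nx/n0 = nx/600: 1, 0.99, 0.91, 0.9, 0.77, 0.58, 0.1
lx·mx for x ≥ 3: 0.72, 0.539, 0.174, 0.01 → sum = 1.443
V_3 = 1.443 / l_3 = 1.443 / 0.9 = 1.603333… → 1.603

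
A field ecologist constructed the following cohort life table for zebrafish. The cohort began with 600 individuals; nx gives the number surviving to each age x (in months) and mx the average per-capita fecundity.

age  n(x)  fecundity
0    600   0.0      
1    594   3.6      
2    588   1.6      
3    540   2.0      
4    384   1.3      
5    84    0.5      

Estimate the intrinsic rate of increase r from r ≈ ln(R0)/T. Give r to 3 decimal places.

1.022

lx = nx/n0 = nx/600: 1, 0.99, 0.98, 0.9, 0.64, 0.14
R0 = Σ lx·mx = 0 + 3.564 + 1.568 + 1.8 + 0.832 + 0.07 = 7.834
Σ x·lx·mx = 15.778; T = 15.778/7.834 = 2.01404…
r ≈ ln(R0)/T = ln(7.834)/2.01404… = 1.02206… → 1.022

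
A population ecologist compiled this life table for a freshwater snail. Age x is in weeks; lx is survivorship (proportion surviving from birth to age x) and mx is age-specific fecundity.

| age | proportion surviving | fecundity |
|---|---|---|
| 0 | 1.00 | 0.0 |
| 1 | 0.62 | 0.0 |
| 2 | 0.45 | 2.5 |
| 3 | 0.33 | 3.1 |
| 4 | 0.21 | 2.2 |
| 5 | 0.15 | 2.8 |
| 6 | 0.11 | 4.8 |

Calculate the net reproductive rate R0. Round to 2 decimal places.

3.56

lx·mx by age: 0, 0, 1.125, 1.023, 0.462, 0.42, 0.528
R0 = Σ lx·mx = 3.558 → 3.56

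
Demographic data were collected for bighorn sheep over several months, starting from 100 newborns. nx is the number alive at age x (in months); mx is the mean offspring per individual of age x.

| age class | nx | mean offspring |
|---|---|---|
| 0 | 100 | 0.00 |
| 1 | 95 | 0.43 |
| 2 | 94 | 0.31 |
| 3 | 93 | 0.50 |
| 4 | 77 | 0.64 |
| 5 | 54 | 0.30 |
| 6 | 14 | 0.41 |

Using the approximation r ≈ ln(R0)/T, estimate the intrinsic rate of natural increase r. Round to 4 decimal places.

lx = nx/n0 = nx/100: 1, 0.95, 0.94, 0.93, 0.77, 0.54, 0.14
R0 = Σ lx·mx = 0 + 0.4085 + 0.2914 + 0.465 + 0.4928 + 0.162 + 0.0574 = 1.8771
Σ x·lx·mx = 5.5119; T = 5.5119/1.8771 = 2.93639…
r ≈ ln(R0)/T = ln(1.8771)/2.93639… = 0.214456… → 0.2145

0.2145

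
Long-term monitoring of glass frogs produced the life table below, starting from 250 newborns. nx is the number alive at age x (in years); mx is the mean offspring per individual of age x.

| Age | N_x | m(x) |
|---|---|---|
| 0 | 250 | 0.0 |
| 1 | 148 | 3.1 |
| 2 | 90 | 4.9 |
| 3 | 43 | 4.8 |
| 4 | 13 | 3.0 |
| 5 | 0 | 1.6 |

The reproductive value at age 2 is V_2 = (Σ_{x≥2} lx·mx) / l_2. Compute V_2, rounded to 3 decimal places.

lx = nx/n0 = nx/250: 1, 0.592, 0.36, 0.172, 0.052, 0
lx·mx for x ≥ 2: 1.764, 0.8256, 0.156, 0 → sum = 2.7456
V_2 = 2.7456 / l_2 = 2.7456 / 0.36 = 7.626667… → 7.627

7.627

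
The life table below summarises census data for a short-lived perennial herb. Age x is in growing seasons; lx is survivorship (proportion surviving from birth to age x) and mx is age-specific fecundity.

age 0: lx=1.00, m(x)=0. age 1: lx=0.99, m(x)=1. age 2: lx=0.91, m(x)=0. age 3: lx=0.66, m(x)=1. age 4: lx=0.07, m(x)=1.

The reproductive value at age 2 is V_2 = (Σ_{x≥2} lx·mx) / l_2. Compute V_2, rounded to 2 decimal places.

0.80

lx·mx for x ≥ 2: 0, 0.66, 0.07 → sum = 0.73
V_2 = 0.73 / l_2 = 0.73 / 0.91 = 0.802198… → 0.80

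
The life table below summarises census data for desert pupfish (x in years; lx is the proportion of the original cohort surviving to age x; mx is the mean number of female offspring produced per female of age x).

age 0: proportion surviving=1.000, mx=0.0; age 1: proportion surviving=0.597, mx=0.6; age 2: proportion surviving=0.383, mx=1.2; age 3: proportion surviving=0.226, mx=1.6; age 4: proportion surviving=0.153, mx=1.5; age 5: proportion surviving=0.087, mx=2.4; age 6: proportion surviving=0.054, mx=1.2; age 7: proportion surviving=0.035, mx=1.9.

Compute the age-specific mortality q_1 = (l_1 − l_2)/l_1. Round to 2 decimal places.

0.36

q_1 = (l_1 − l_2) / l_1 = (0.597 − 0.383) / 0.597
     = 0.214 / 0.597 = 0.358459… → 0.36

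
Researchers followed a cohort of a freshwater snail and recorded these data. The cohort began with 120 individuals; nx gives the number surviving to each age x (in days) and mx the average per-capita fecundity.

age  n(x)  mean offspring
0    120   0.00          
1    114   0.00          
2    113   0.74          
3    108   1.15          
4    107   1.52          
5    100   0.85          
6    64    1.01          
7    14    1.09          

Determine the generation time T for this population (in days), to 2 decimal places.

3.94

lx = nx/n0 = nx/120: 1, 0.95, 0.94167…, 0.9, 0.89167…, 0.83333…, 0.53333…, 0.11667…
lx·mx: 0, 0, 0.696833…, 1.035, 1.355333…, 0.708333…, 0.538667…, 0.127167… → R0 = 4.461333…
x·lx·mx: 0, 0, 1.393667…, 3.105, 5.421333…, 3.541667…, 3.232…, 0.890167… → Σ = 17.583833…
T = 17.583833… / 4.461333… = 3.941385… → 3.94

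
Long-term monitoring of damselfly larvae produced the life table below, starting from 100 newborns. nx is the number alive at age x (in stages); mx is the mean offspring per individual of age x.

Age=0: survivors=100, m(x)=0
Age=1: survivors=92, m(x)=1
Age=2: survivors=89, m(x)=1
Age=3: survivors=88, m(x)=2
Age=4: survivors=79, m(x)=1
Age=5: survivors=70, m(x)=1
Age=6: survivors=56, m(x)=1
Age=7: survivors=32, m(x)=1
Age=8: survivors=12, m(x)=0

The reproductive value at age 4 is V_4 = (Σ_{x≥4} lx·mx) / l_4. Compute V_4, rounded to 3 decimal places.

3.000

lx = nx/n0 = nx/100: 1, 0.92, 0.89, 0.88, 0.79, 0.7, 0.56, 0.32, 0.12
lx·mx for x ≥ 4: 0.79, 0.7, 0.56, 0.32, 0 → sum = 2.37
V_4 = 2.37 / l_4 = 2.37 / 0.79 = 3 → 3.000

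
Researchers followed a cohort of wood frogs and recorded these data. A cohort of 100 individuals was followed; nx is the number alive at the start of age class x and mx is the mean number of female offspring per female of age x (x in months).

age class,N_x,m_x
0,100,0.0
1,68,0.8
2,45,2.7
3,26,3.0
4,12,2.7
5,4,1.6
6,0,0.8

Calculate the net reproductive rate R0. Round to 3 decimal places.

2.927

lx = nx/n0 = nx/100: 1, 0.68, 0.45, 0.26, 0.12, 0.04, 0
lx·mx by age: 0, 0.544, 1.215, 0.78, 0.324, 0.064, 0
R0 = Σ lx·mx = 2.927 → 2.927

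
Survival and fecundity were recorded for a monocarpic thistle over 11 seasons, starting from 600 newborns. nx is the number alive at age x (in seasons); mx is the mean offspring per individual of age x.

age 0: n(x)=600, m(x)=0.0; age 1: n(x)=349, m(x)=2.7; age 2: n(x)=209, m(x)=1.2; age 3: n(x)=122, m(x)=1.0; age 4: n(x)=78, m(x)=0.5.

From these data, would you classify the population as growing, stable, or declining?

growing

lx = nx/n0 = nx/600: 1, 0.58167…, 0.34833…, 0.20333…, 0.13
R0 = Σ lx·mx = 0 + 1.5705… + 0.418… + 0.203333… + 0.065 = 2.256833…
R0 > 1, so the population is growing.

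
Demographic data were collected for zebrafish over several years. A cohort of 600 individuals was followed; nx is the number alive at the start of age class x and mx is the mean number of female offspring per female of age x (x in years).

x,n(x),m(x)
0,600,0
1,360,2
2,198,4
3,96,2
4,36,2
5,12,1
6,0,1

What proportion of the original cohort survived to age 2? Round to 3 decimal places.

0.330

l_2 = n_2/n_0 = 198/600 = 0.33 → 0.330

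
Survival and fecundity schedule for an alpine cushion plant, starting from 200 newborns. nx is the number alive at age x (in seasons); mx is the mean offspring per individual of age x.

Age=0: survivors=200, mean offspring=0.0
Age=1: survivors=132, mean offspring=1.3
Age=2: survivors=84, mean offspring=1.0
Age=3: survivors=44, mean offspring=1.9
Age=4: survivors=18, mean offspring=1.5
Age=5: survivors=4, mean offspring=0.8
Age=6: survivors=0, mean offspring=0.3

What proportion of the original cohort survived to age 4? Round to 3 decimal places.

l_4 = n_4/n_0 = 18/200 = 0.09 → 0.090

0.090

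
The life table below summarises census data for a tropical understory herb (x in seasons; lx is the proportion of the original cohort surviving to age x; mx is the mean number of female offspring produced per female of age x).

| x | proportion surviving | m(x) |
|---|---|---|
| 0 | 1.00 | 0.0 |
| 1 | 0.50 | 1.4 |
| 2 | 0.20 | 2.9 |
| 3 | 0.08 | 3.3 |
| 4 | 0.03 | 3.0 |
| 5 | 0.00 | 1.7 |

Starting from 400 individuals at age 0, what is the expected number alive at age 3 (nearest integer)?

Expected survivors = N0 · l_3 = 400 × 0.08 = 32 → 32

32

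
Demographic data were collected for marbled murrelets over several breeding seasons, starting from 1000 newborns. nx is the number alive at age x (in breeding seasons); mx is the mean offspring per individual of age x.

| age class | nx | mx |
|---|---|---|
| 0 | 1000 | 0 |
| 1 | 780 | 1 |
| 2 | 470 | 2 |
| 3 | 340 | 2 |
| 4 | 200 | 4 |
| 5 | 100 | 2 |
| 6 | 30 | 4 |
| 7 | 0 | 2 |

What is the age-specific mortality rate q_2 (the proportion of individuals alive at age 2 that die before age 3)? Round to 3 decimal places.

lx = nx/n0 = nx/1000: 1, 0.78, 0.47, 0.34, 0.2, 0.1, 0.03, 0
q_2 = (l_2 − l_3) / l_2 = (0.47 − 0.34) / 0.47
     = 0.13 / 0.47 = 0.276596… → 0.277

0.277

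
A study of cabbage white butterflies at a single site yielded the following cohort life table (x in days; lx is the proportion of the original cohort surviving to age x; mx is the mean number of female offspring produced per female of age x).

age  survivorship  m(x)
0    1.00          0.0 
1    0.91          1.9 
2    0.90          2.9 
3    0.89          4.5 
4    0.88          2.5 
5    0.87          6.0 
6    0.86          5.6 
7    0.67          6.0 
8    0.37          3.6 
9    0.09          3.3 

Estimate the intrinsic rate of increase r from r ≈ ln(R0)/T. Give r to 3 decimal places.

0.690

R0 = Σ lx·mx = 0 + 1.729 + 2.61 + 4.005 + 2.2 + 5.22 + 4.816 + 4.02 + 1.332 + 0.297 = 26.229
Σ x·lx·mx = 124.229; T = 124.229/26.229 = 4.73632…
r ≈ ln(R0)/T = ln(26.229)/4.73632… = 0.68975… → 0.690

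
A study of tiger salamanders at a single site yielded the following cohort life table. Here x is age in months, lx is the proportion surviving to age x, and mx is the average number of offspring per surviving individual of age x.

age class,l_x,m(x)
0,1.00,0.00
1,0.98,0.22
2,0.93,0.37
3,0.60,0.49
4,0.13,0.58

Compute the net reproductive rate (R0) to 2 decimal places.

lx·mx by age: 0, 0.2156, 0.3441, 0.294, 0.0754
R0 = Σ lx·mx = 0.9291 → 0.93

0.93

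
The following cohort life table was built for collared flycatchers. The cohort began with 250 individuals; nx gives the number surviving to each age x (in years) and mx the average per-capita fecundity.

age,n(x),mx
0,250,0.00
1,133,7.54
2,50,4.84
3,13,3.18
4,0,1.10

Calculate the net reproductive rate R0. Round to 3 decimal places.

5.145

lx = nx/n0 = nx/250: 1, 0.532, 0.2, 0.052, 0
lx·mx by age: 0, 4.01128, 0.968, 0.16536, 0
R0 = Σ lx·mx = 5.14464 → 5.145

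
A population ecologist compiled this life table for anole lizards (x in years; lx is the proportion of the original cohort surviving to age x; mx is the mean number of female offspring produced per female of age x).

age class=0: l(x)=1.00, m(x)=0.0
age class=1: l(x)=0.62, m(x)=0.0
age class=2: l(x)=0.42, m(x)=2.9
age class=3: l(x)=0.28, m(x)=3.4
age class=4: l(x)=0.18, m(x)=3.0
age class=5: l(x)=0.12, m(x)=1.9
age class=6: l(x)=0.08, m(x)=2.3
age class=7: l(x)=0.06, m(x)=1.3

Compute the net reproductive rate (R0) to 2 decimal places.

lx·mx by age: 0, 0, 1.218, 0.952, 0.54, 0.228, 0.184, 0.078
R0 = Σ lx·mx = 3.2 → 3.20

3.20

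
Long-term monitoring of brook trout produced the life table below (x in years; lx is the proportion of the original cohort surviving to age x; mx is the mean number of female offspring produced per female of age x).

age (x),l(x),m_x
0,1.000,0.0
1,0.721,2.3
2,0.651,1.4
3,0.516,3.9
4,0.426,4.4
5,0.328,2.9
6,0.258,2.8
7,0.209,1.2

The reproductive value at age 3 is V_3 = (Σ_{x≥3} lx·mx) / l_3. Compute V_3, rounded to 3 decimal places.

lx·mx for x ≥ 3: 2.0124, 1.8744, 0.9512, 0.7224, 0.2508 → sum = 5.8112
V_3 = 5.8112 / l_3 = 5.8112 / 0.516 = 11.262016… → 11.262

11.262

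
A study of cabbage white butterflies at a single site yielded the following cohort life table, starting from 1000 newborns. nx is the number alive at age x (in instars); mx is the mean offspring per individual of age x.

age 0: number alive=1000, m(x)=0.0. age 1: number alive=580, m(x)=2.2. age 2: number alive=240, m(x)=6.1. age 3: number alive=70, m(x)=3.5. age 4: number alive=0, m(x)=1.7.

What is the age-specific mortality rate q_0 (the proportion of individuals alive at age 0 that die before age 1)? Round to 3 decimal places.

0.420

lx = nx/n0 = nx/1000: 1, 0.58, 0.24, 0.07, 0
q_0 = (l_0 − l_1) / l_0 = (1 − 0.58) / 1
     = 0.42 / 1 = 0.42 → 0.420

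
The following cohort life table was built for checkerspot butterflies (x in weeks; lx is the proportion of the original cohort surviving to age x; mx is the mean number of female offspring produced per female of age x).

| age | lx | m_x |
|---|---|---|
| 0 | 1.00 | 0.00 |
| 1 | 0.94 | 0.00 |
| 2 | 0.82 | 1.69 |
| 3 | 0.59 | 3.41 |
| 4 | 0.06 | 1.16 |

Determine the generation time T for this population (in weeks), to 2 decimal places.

lx·mx: 0, 0, 1.3858, 2.0119, 0.0696 → R0 = 3.4673
x·lx·mx: 0, 0, 2.7716, 6.0357, 0.2784 → Σ = 9.0857
T = 9.0857 / 3.4673 = 2.620396… → 2.62

2.62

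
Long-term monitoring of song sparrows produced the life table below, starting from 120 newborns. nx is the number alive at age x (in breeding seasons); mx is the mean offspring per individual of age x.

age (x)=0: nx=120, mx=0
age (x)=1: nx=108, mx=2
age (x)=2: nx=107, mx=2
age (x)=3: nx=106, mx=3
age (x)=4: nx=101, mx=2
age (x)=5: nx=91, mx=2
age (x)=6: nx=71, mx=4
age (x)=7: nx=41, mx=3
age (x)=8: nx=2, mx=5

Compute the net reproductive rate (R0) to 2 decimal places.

12.91

lx = nx/n0 = nx/120: 1, 0.9, 0.89167…, 0.88333…, 0.84167…, 0.75833…, 0.59167…, 0.34167…, 0.01667…
lx·mx by age: 0, 1.8, 1.783333…, 2.65…, 1.683333…, 1.516667…, 2.366667…, 1.025…, 0.083333…
R0 = Σ lx·mx = 12.908333… → 12.91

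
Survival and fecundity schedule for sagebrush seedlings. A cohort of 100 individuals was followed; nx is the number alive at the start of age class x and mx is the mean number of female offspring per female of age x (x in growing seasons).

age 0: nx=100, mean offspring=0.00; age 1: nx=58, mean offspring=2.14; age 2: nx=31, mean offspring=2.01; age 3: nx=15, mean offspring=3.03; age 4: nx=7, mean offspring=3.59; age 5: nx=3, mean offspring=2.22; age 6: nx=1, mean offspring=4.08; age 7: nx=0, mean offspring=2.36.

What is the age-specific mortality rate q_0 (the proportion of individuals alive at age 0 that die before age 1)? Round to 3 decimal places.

0.420

lx = nx/n0 = nx/100: 1, 0.58, 0.31, 0.15, 0.07, 0.03, 0.01, 0
q_0 = (l_0 − l_1) / l_0 = (1 − 0.58) / 1
     = 0.42 / 1 = 0.42 → 0.420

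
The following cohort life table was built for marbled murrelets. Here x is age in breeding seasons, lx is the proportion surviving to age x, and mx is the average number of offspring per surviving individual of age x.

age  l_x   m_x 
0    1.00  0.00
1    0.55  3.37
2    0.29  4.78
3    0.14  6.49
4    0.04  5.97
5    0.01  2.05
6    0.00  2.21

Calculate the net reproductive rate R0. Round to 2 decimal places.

4.41

lx·mx by age: 0, 1.8535, 1.3862, 0.9086, 0.2388, 0.0205, 0
R0 = Σ lx·mx = 4.4076 → 4.41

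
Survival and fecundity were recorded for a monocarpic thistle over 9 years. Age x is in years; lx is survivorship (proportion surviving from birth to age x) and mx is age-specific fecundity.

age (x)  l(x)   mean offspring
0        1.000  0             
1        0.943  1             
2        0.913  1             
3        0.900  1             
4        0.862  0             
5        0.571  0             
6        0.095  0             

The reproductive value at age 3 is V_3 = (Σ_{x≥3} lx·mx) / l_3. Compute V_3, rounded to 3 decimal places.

1.000

lx·mx for x ≥ 3: 0.9, 0, 0, 0 → sum = 0.9
V_3 = 0.9 / l_3 = 0.9 / 0.9 = 1 → 1.000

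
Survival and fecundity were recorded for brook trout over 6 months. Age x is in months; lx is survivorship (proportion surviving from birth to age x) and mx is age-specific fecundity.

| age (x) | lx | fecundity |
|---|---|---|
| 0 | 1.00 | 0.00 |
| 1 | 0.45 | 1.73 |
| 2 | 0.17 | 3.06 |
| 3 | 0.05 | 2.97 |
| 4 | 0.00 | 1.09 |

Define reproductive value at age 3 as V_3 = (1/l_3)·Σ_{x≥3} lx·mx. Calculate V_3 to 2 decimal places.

lx·mx for x ≥ 3: 0.1485, 0 → sum = 0.1485
V_3 = 0.1485 / l_3 = 0.1485 / 0.05 = 2.97 → 2.97

2.97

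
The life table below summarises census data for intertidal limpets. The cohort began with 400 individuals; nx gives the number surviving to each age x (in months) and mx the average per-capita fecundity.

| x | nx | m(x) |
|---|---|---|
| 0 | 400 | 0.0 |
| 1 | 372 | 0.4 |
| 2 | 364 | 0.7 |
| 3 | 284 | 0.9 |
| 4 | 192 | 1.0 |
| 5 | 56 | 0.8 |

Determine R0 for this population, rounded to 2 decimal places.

lx = nx/n0 = nx/400: 1, 0.93, 0.91, 0.71, 0.48, 0.14
lx·mx by age: 0, 0.372, 0.637, 0.639, 0.48, 0.112
R0 = Σ lx·mx = 2.24 → 2.24

2.24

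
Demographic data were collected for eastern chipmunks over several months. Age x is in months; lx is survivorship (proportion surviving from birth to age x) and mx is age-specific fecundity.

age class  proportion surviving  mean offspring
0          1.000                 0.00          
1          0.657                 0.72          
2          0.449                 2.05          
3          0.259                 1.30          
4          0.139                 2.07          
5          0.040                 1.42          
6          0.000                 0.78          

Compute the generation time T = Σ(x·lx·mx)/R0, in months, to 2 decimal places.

2.29

lx·mx: 0, 0.47304, 0.92045, 0.3367, 0.28773, 0.0568, 0 → R0 = 2.07472
x·lx·mx: 0, 0.47304, 1.8409, 1.0101, 1.15092, 0.284, 0 → Σ = 4.75896
T = 4.75896 / 2.07472 = 2.293784… → 2.29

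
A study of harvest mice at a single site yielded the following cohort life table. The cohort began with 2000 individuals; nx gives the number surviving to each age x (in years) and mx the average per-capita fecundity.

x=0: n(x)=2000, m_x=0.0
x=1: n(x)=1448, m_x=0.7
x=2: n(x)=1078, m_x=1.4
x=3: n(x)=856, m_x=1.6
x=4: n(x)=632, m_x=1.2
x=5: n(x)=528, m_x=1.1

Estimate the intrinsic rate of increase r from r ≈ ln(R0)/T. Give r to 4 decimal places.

lx = nx/n0 = nx/2000: 1, 0.724, 0.539, 0.428, 0.316, 0.264
R0 = Σ lx·mx = 0 + 0.5068 + 0.7546 + 0.6848 + 0.3792 + 0.2904 = 2.6158
Σ x·lx·mx = 7.0392; T = 7.0392/2.6158 = 2.69103…
r ≈ ln(R0)/T = ln(2.6158)/2.69103… = 0.357324… → 0.3573

0.3573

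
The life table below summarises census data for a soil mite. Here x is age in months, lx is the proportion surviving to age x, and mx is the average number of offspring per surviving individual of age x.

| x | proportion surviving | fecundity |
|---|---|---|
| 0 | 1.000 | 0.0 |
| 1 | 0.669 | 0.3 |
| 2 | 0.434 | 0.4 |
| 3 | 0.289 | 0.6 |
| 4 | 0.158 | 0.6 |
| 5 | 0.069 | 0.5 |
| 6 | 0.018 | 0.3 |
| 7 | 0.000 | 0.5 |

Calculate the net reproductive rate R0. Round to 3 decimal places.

lx·mx by age: 0, 0.2007, 0.1736, 0.1734, 0.0948, 0.0345, 0.0054, 0
R0 = Σ lx·mx = 0.6824 → 0.682

0.682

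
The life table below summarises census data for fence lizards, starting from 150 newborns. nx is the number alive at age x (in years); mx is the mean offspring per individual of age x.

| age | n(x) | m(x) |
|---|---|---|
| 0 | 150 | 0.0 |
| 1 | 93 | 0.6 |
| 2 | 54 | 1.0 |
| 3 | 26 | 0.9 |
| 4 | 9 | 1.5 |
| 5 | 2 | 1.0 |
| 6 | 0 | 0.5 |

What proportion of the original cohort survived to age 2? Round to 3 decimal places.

l_2 = n_2/n_0 = 54/150 = 0.36 → 0.360

0.360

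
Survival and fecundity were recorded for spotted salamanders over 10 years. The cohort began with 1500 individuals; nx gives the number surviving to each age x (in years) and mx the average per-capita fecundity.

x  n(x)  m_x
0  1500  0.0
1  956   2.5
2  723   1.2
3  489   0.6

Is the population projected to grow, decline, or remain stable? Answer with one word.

lx = nx/n0 = nx/1500: 1, 0.63733…, 0.482, 0.326
R0 = Σ lx·mx = 0 + 1.593333… + 0.5784 + 0.1956 = 2.367333…
R0 > 1, so the population is growing.

growing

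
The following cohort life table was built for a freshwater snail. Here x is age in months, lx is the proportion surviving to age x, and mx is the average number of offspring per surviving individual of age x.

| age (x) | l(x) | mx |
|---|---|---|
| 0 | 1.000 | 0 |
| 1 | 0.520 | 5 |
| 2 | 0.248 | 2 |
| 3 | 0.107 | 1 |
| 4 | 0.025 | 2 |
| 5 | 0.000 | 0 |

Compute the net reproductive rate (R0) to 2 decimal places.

3.25

lx·mx by age: 0, 2.6, 0.496, 0.107, 0.05, 0
R0 = Σ lx·mx = 3.253 → 3.25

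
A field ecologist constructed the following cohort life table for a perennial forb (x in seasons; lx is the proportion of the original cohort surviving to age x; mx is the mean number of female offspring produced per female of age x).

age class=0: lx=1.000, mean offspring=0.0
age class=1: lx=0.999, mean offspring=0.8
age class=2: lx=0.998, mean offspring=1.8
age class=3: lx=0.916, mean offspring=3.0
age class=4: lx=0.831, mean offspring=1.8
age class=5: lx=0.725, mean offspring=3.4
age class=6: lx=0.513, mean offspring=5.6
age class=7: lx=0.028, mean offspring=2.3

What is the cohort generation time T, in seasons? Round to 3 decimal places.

3.973

lx·mx: 0, 0.7992, 1.7964, 2.748, 1.4958, 2.465, 2.8728, 0.0644 → R0 = 12.2416
x·lx·mx: 0, 0.7992, 3.5928, 8.244, 5.9832, 12.325, 17.2368, 0.4508 → Σ = 48.6318
T = 48.6318 / 12.2416 = 3.972667… → 3.973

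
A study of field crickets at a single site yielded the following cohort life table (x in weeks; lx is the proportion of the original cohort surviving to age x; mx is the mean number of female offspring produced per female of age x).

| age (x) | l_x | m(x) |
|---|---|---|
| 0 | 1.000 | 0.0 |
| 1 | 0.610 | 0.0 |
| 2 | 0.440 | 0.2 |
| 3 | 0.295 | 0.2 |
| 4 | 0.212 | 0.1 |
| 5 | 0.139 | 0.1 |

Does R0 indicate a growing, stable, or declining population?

R0 = Σ lx·mx = 0 + 0 + 0.088 + 0.059 + 0.0212 + 0.0139 = 0.1821
R0 < 1, so the population is declining.

declining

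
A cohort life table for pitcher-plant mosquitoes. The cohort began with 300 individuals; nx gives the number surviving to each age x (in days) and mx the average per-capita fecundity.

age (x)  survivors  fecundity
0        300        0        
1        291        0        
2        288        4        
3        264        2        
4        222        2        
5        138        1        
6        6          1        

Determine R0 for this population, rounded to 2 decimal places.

lx = nx/n0 = nx/300: 1, 0.97, 0.96, 0.88, 0.74, 0.46, 0.02
lx·mx by age: 0, 0, 3.84, 1.76, 1.48, 0.46, 0.02
R0 = Σ lx·mx = 7.56 → 7.56

7.56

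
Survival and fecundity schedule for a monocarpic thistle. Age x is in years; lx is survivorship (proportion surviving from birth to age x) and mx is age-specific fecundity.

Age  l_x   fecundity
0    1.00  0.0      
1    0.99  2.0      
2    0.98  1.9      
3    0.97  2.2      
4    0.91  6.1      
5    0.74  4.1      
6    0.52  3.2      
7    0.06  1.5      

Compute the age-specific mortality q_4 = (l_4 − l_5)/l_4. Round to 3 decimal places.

0.187

q_4 = (l_4 − l_5) / l_4 = (0.91 − 0.74) / 0.91
     = 0.17 / 0.91 = 0.186813… → 0.187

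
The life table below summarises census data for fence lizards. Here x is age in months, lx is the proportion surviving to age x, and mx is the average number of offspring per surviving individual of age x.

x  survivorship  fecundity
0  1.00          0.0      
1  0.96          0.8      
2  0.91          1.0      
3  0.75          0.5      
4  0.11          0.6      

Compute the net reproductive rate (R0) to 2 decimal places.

2.12

lx·mx by age: 0, 0.768, 0.91, 0.375, 0.066
R0 = Σ lx·mx = 2.119 → 2.12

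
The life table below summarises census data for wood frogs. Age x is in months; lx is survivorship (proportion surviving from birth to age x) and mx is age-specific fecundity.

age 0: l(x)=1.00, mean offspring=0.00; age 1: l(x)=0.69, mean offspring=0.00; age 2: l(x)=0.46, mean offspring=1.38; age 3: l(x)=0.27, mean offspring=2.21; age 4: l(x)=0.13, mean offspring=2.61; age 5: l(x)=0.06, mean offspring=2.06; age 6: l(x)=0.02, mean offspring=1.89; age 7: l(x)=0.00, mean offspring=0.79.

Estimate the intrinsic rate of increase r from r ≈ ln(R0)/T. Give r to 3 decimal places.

0.181

R0 = Σ lx·mx = 0 + 0 + 0.6348 + 0.5967 + 0.3393 + 0.1236 + 0.0378 + 0 = 1.7322
Σ x·lx·mx = 5.2617; T = 5.2617/1.7322 = 3.03758…
r ≈ ln(R0)/T = ln(1.7322)/3.03758… = 0.18086… → 0.181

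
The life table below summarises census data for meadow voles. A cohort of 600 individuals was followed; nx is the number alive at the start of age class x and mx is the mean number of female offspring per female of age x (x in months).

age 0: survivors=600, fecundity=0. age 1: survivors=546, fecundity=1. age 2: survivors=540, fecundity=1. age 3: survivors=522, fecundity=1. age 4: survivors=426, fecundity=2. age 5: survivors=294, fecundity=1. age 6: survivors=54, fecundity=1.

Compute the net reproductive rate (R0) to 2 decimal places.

lx = nx/n0 = nx/600: 1, 0.91, 0.9, 0.87, 0.71, 0.49, 0.09
lx·mx by age: 0, 0.91, 0.9, 0.87, 1.42, 0.49, 0.09
R0 = Σ lx·mx = 4.68 → 4.68

4.68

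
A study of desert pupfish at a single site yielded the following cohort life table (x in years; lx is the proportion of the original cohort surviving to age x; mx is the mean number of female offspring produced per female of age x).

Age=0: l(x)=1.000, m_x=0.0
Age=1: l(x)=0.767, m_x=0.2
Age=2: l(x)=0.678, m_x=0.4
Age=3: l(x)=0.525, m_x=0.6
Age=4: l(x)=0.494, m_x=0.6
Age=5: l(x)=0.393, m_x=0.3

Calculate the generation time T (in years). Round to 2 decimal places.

lx·mx: 0, 0.1534, 0.2712, 0.315, 0.2964, 0.1179 → R0 = 1.1539
x·lx·mx: 0, 0.1534, 0.5424, 0.945, 1.1856, 0.5895 → Σ = 3.4159
T = 3.4159 / 1.1539 = 2.960309… → 2.96

2.96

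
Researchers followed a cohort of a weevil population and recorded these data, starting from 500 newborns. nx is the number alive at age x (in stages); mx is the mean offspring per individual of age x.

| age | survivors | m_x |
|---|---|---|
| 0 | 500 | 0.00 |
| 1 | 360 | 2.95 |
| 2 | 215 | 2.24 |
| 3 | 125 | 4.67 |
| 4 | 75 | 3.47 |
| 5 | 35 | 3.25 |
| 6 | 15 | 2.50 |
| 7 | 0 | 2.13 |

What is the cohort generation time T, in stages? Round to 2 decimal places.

2.21

lx = nx/n0 = nx/500: 1, 0.72, 0.43, 0.25, 0.15, 0.07, 0.03, 0
lx·mx: 0, 2.124, 0.9632, 1.1675, 0.5205, 0.2275, 0.075, 0 → R0 = 5.0777
x·lx·mx: 0, 2.124, 1.9264, 3.5025, 2.082, 1.1375, 0.45, 0 → Σ = 11.2224
T = 11.2224 / 5.0777 = 2.210135… → 2.21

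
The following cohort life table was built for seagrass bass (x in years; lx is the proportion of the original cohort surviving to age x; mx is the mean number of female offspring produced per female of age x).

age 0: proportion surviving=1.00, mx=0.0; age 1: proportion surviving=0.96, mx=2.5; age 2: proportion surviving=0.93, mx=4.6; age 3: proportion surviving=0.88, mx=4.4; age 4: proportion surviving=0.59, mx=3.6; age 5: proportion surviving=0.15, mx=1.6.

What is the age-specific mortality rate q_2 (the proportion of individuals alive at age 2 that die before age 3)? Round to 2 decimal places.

0.05

q_2 = (l_2 − l_3) / l_2 = (0.93 − 0.88) / 0.93
     = 0.05 / 0.93 = 0.053763… → 0.05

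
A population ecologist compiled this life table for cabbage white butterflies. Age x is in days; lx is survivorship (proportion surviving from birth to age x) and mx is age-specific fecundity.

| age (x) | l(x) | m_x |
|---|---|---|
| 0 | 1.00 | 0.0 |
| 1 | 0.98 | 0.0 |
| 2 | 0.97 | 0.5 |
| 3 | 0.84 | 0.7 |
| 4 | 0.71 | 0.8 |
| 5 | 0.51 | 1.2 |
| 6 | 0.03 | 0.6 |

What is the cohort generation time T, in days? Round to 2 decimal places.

3.60

lx·mx: 0, 0, 0.485, 0.588, 0.568, 0.612, 0.018 → R0 = 2.271
x·lx·mx: 0, 0, 0.97, 1.764, 2.272, 3.06, 0.108 → Σ = 8.174
T = 8.174 / 2.271 = 3.599295… → 3.60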